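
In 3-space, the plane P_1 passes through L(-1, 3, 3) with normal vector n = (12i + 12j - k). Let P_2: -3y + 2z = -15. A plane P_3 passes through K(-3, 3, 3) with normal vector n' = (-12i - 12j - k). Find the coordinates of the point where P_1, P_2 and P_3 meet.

(2, -1, -9)

P_1: n·r = n·L gives 12x + 12y - z = 21.
P_3: n'·r = n'·K gives -12x - 12y - z = -3.
Solving the 3×3 linear system 12x + 12y - z = 21, -3y + 2z = -15, -12x - 12y - z = -3 (e.g. by elimination or Cramer's rule, determinant = 72) gives (2, -1, -9).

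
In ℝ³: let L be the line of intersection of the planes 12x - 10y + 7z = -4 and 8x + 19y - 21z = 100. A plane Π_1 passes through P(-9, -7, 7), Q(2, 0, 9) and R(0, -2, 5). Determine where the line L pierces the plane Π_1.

(1, -4, -8)

Direction of L: (12, -10, 7) × (8, 19, -21) = (77, 308, 308).
A point on L: solving the two plane equations with x = 4 gives (4, 8, 4).
PQ = (11, 7, 2), PR = (9, 5, -2); a normal to Π_1 is PQ × PR = (-24, 40, -8).
Using P: Π_1 has equation -24x + 40y - 8z = -120.
Substitute r = (4, 8, 4) + t(77, 308, 308) into the plane: 192 + 8008t = -120, so t = -3/77.
Intersection: (4, 8, 4) + (-3/77)·(77, 308, 308) = (1, -4, -8).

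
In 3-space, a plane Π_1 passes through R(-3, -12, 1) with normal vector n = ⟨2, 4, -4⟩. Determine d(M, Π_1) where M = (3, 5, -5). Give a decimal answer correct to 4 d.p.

17.3333

Π_1: n·r = n·R gives 2x + 4y - 4z = -58.
n·M − d = (2)·(3) + (4)·(5) + (-4)·(-5) − (-58) = 104; |n| = √36.
Distance = |104| / √36 = 104/√36 ≈ 17.3333.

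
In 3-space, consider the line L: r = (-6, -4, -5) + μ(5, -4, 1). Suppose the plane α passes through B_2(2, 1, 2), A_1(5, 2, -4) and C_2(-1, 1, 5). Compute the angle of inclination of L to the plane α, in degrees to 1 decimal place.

B_2A_1 = (3, 1, -6), B_2C_2 = (-3, 0, 3); a normal to α is B_2A_1 × B_2C_2 = (3, 9, 3).
Using B_2: α has equation 3x + 9y + 3z = 21.
sin θ = |n·v| / (|n||v|) = |-18| / (√99 · √42) = 0.27915.
θ ≈ 16.2°.

16.2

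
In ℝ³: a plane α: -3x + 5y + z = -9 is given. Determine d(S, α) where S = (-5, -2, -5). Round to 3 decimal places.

n·S − d = (-3)·(-5) + (5)·(-2) + (1)·(-5) − (-9) = 9; |n| = √35.
Distance = |9| / √35 = 9/√35 ≈ 1.521.

1.521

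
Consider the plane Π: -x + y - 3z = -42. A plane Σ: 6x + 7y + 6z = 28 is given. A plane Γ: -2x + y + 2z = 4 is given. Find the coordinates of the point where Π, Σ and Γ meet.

(4, -8, 10)

Solving the 3×3 linear system -x + y - 3z = -42, 6x + 7y + 6z = 28, -2x + y + 2z = 4 (e.g. by elimination or Cramer's rule, determinant = -92) gives (4, -8, 10).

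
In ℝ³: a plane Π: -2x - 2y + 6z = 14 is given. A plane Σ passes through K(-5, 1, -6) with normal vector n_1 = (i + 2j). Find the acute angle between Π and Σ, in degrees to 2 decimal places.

66.14

Σ: n_1·r = n_1·K gives x + 2y = -3.
cos θ = |n₁·n₂| / (|n₁||n₂|) = |-6| / (√44 · √5).
θ = arccos(0.40452) ≈ 66.14°.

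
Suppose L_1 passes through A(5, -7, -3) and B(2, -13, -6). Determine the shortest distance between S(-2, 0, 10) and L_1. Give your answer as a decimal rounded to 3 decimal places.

A direction vector for L_1 is B − A = (-3, -6, -3).
Taking (5, -7, -3) on L_1 with direction v = (-3, -6, -3): w = S − (5, -7, -3) = (-7, 7, 13), and w × v = (57, -60, 63).
Distance = |w × v| / |v| = √10818 / √54 ≈ 14.154.

14.154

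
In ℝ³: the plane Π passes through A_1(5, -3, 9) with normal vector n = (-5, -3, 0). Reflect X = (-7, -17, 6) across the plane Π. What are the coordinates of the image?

(23, 1, 6)

Π: n·r = n·A_1 gives -5x - 3y = -16.
λ = (n·X − d)/|n|² = (86 − (-16))/34 = 3.
Reflection = X − 2λn = (-7, -17, 6) − 6·(-5, -3, 0) = (23, 1, 6).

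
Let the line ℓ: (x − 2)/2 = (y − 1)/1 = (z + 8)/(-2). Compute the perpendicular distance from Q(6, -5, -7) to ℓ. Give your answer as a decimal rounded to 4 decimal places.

7.2801

ℓ has direction (2, 1, -2) through (2, 1, -8).
Taking (2, 1, -8) on ℓ with direction v = (2, 1, -2): w = Q − (2, 1, -8) = (4, -6, 1), and w × v = (11, 10, 16).
Distance = |w × v| / |v| = √477 / √9 ≈ 7.2801.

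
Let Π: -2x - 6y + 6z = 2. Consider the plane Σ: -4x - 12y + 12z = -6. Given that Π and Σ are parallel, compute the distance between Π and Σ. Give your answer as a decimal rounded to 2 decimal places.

0.57

Rescale Σ by 1/2: -2x - 6y + 6z = -3. Then distance = |2 − (-3)| / √76 ≈ 0.57.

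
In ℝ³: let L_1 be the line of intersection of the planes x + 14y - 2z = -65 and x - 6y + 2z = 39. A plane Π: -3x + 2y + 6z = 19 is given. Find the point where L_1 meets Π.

(3, -4, 6)

Direction of L_1: (1, 14, -2) × (1, -6, 2) = (16, -4, -20).
A point on L_1: solving the two plane equations with x = 7 gives (7, -5, 1).
Substitute r = (7, -5, 1) + t(16, -4, -20) into the plane: -25 + (-176)t = 19, so t = -1/4.
Intersection: (7, -5, 1) + (-1/4)·(16, -4, -20) = (3, -4, 6).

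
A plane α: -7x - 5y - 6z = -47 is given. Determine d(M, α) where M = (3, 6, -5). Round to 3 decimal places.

2.479

n·M − d = (-7)·(3) + (-5)·(6) + (-6)·(-5) − (-47) = 26; |n| = √110.
Distance = |26| / √110 = 26/√110 ≈ 2.479.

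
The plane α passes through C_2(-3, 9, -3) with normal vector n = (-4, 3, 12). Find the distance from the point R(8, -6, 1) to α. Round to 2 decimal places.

α: n·r = n·C_2 gives -4x + 3y + 12z = 3.
n·R − d = (-4)·(8) + (3)·(-6) + (12)·(1) − 3 = -41; |n| = √169.
Distance = |-41| / √169 = 41/√169 ≈ 3.15.

3.15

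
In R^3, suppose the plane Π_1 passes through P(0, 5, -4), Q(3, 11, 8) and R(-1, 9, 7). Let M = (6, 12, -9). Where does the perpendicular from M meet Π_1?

PQ = (3, 6, 12), PR = (-1, 4, 11); a normal to Π_1 is PQ × PR = (18, -45, 18).
Using P: Π_1 has equation 18x - 45y + 18z = -297.
Foot = M − λn with λ = (n·M − d)/|n|² = (-594 − (-297))/2673 = -1/9.
Foot = (6, 12, -9) − (-1/9)·(18, -45, 18) = (8, 7, -7).

(8, 7, -7)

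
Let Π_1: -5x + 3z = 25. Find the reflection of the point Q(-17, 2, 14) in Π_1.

(13, 2, -4)

λ = (n·Q − d)/|n|² = (127 − 25)/34 = 3.
Reflection = Q − 2λn = (-17, 2, 14) − 6·(-5, 0, 3) = (13, 2, -4).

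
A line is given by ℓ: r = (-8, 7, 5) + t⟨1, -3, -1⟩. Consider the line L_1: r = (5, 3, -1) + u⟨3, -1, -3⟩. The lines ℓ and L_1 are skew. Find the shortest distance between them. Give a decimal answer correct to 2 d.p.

4.95

Common perpendicular direction n = (1, -3, -1) × (3, -1, -3) = (8, 0, 8).
With w = (5, 3, -1) − (-8, 7, 5) = (13, -4, -6), w · n = 56.
Distance = |w · n| / |n| = |56| / √128 ≈ 4.95.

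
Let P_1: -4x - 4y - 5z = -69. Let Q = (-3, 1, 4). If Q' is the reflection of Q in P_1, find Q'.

(5, 9, 14)

λ = (n·Q − d)/|n|² = (-12 − (-69))/57 = 1.
Reflection = Q − 2λn = (-3, 1, 4) − 2·(-4, -4, -5) = (5, 9, 14).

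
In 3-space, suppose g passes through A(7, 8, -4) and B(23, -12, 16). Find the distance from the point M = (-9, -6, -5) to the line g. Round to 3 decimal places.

21.283

A direction vector for g is B − A = (16, -20, 20).
Taking (7, 8, -4) on g with direction v = (16, -20, 20): w = M − (7, 8, -4) = (-16, -14, -1), and w × v = (-300, 304, 544).
Distance = |w × v| / |v| = √478352 / √1056 ≈ 21.283.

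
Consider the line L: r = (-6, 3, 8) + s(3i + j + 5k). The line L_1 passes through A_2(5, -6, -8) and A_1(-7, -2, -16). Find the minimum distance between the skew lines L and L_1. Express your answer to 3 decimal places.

7.141

A direction vector for L_1 is A_1 − A_2 = (-12, 4, -8).
Common perpendicular direction n = (3, 1, 5) × (-12, 4, -8) = (-28, -36, 24).
With w = (5, -6, -8) − (-6, 3, 8) = (11, -9, -16), w · n = -368.
Distance = |w · n| / |n| = |-368| / √2656 ≈ 7.141.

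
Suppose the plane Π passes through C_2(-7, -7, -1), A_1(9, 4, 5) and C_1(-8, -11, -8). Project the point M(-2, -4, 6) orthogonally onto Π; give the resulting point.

C_2A_1 = (16, 11, 6), C_2C_1 = (-1, -4, -7); a normal to Π is C_2A_1 × C_2C_1 = (-53, 106, -53).
Using C_2: Π has equation -53x + 106y - 53z = -318.
Foot = M − λn with λ = (n·M − d)/|n|² = (-636 − (-318))/16854 = -1/53.
Foot = (-2, -4, 6) − (-1/53)·(-53, 106, -53) = (-3, -2, 5).

(-3, -2, 5)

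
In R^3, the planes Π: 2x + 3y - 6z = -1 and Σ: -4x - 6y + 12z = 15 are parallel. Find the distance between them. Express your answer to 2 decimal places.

0.93

Rescale Σ by 1/(-2): 2x + 3y - 6z = -15/2. Then distance = |-1 − (-15/2)| / √49 ≈ 0.93.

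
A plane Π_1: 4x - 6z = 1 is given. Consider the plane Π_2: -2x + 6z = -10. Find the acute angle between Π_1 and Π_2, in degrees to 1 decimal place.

cos θ = |n₁·n₂| / (|n₁||n₂|) = |-44| / (√52 · √40).
θ = arccos(0.96476) ≈ 15.3°.

15.3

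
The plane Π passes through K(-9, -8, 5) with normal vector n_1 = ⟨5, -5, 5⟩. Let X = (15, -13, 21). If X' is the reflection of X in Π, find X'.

Π: n_1·r = n_1·K gives 5x - 5y + 5z = 20.
λ = (n·X − d)/|n|² = (245 − 20)/75 = 3.
Reflection = X − 2λn = (15, -13, 21) − 6·(5, -5, 5) = (-15, 17, -9).

(-15, 17, -9)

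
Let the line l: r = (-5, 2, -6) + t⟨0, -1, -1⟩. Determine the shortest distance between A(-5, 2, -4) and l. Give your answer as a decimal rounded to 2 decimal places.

1.41

Taking (-5, 2, -6) on l with direction v = (0, -1, -1): w = A − (-5, 2, -6) = (0, 0, 2), and w × v = (2, 0, 0).
Distance = |w × v| / |v| = √4 / √2 ≈ 1.41.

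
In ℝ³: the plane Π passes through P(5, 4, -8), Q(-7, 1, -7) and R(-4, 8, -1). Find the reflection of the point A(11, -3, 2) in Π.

PQ = (-12, -3, 1), PR = (-9, 4, 7); a normal to Π is PQ × PR = (-25, 75, -75).
Using P: Π has equation -25x + 75y - 75z = 775.
λ = (n·A − d)/|n|² = (-650 − 775)/11875 = -3/25.
Reflection = A − 2λn = (11, -3, 2) − (-6/25)·(-25, 75, -75) = (5, 15, -16).

(5, 15, -16)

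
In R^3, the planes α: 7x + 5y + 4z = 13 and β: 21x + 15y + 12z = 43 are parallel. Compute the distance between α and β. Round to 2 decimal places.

Rescale β by 1/3: 7x + 5y + 4z = 43/3. Then distance = |13 − (43/3)| / √90 ≈ 0.14.

0.14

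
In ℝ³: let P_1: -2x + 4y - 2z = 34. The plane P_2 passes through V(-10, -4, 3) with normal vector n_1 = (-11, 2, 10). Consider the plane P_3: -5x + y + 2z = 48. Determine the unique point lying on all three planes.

(-6, 8, 5)

P_2: n_1·r = n_1·V gives -11x + 2y + 10z = 132.
Solving the 3×3 linear system -2x + 4y - 2z = 34, -11x + 2y + 10z = 132, -5x + y + 2z = 48 (e.g. by elimination or Cramer's rule, determinant = -98) gives (-6, 8, 5).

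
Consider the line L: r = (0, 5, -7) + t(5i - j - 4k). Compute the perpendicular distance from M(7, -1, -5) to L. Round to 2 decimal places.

Taking (0, 5, -7) on L with direction v = (5, -1, -4): w = M − (0, 5, -7) = (7, -6, 2), and w × v = (26, 38, 23).
Distance = |w × v| / |v| = √2649 / √42 ≈ 7.94.

7.94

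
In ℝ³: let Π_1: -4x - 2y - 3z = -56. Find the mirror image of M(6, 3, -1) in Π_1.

(14, 7, 5)

λ = (n·M − d)/|n|² = (-27 − (-56))/29 = 1.
Reflection = M − 2λn = (6, 3, -1) − 2·(-4, -2, -3) = (14, 7, 5).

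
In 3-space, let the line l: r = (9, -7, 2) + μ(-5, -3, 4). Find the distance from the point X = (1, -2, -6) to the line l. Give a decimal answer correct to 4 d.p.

12.3296

Taking (9, -7, 2) on l with direction v = (-5, -3, 4): w = X − (9, -7, 2) = (-8, 5, -8), and w × v = (-4, 72, 49).
Distance = |w × v| / |v| = √7601 / √50 ≈ 12.3296.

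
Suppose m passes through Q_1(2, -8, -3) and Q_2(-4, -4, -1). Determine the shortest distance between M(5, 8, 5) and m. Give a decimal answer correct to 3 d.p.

A direction vector for m is Q_2 − Q_1 = (-6, 4, 2).
Taking (2, -8, -3) on m with direction v = (-6, 4, 2): w = M − (2, -8, -3) = (3, 16, 8), and w × v = (0, -54, 108).
Distance = |w × v| / |v| = √14580 / √56 ≈ 16.136.

16.136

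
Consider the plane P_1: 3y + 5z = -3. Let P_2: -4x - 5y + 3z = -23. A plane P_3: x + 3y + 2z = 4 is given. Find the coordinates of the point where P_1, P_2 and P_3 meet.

(7, -1, 0)

Solving the 3×3 linear system 3y + 5z = -3, -4x - 5y + 3z = -23, x + 3y + 2z = 4 (e.g. by elimination or Cramer's rule, determinant = -2) gives (7, -1, 0).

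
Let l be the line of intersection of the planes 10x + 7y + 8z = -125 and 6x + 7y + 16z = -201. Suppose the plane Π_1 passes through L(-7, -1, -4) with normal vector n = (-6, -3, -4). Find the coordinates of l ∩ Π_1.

(-1, -5, -10)

Direction of l: (10, 7, 8) × (6, 7, 16) = (56, -112, 28).
A point on l: solving the two plane equations with x = -5 gives (-5, 3, -12).
Π_1: n·r = n·L gives -6x - 3y - 4z = 61.
Substitute r = (-5, 3, -12) + t(56, -112, 28) into the plane: 69 + (-112)t = 61, so t = 1/14.
Intersection: (-5, 3, -12) + (1/14)·(56, -112, 28) = (-1, -5, -10).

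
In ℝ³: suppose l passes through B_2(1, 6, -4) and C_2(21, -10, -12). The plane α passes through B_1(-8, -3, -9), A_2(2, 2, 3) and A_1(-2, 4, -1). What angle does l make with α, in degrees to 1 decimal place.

A direction vector for l is C_2 − B_2 = (20, -16, -8).
B_1A_2 = (10, 5, 12), B_1A_1 = (6, 7, 8); a normal to α is B_1A_2 × B_1A_1 = (-44, -8, 40).
Using B_1: α has equation -44x - 8y + 40z = 16.
sin θ = |n·v| / (|n||v|) = |-1072| / (√3600 · √720) = 0.66585.
θ ≈ 41.7°.

41.7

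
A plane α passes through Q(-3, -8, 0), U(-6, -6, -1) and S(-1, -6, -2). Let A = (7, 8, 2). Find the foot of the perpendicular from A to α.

QU = (-3, 2, -1), QS = (2, 2, -2); a normal to α is QU × QS = (-2, -8, -10).
Using Q: α has equation -2x - 8y - 10z = 70.
Foot = A − λn with λ = (n·A − d)/|n|² = (-98 − 70)/168 = -1.
Foot = (7, 8, 2) − (-1)·(-2, -8, -10) = (5, 0, -8).

(5, 0, -8)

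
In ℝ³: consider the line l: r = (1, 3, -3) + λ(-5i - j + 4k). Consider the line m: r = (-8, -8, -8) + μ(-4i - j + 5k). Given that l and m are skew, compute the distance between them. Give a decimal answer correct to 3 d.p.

10.428

Common perpendicular direction n = (-5, -1, 4) × (-4, -1, 5) = (-1, 9, 1).
With w = (-8, -8, -8) − (1, 3, -3) = (-9, -11, -5), w · n = -95.
Distance = |w · n| / |n| = |-95| / √83 ≈ 10.428.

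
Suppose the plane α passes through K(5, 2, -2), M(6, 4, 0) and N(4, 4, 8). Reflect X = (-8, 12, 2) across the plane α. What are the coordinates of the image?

(16, -6, 8)

KM = (1, 2, 2), KN = (-1, 2, 10); a normal to α is KM × KN = (16, -12, 4).
Using K: α has equation 16x - 12y + 4z = 48.
λ = (n·X − d)/|n|² = (-264 − 48)/416 = -3/4.
Reflection = X − 2λn = (-8, 12, 2) − (-3/2)·(16, -12, 4) = (16, -6, 8).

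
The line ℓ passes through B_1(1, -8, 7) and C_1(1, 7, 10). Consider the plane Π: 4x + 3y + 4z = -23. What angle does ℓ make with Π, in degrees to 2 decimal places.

A direction vector for ℓ is C_1 − B_1 = (0, 15, 3).
sin θ = |n·v| / (|n||v|) = |57| / (√41 · √234) = 0.58194.
θ ≈ 35.59°.

35.59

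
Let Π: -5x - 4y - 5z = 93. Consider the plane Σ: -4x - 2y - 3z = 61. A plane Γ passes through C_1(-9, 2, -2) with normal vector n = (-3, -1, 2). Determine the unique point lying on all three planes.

(-8, -7, -5)

Γ: n·r = n·C_1 gives -3x - y + 2z = 21.
Solving the 3×3 linear system -5x - 4y - 5z = 93, -4x - 2y - 3z = 61, -3x - y + 2z = 21 (e.g. by elimination or Cramer's rule, determinant = -23) gives (-8, -7, -5).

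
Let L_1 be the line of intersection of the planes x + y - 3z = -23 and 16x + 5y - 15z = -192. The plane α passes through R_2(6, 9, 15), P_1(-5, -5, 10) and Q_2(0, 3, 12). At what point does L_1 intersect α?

Direction of L_1: (1, 1, -3) × (16, 5, -15) = (0, -33, -11).
A point on L_1: solving the two plane equations with y = 11 gives (-7, 11, 9).
R_2P_1 = (-11, -14, -5), R_2Q_2 = (-6, -6, -3); a normal to α is R_2P_1 × R_2Q_2 = (12, -3, -18).
Using R_2: α has equation 12x - 3y - 18z = -225.
Substitute r = (-7, 11, 9) + t(0, -33, -11) into the plane: -279 + 297t = -225, so t = 2/11.
Intersection: (-7, 11, 9) + (2/11)·(0, -33, -11) = (-7, 5, 7).

(-7, 5, 7)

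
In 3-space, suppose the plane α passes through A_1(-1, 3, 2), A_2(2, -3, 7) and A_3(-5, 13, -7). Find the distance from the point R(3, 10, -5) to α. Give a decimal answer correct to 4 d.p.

A_1A_2 = (3, -6, 5), A_1A_3 = (-4, 10, -9); a normal to α is A_1A_2 × A_1A_3 = (4, 7, 6).
Using A_1: α has equation 4x + 7y + 6z = 29.
n·R − d = (4)·(3) + (7)·(10) + (6)·(-5) − 29 = 23; |n| = √101.
Distance = |23| / √101 = 23/√101 ≈ 2.2886.

2.2886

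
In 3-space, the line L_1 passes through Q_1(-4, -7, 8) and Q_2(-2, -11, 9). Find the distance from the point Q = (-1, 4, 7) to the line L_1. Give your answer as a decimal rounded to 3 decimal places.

7.653

A direction vector for L_1 is Q_2 − Q_1 = (2, -4, 1).
Taking (-4, -7, 8) on L_1 with direction v = (2, -4, 1): w = Q − (-4, -7, 8) = (3, 11, -1), and w × v = (7, -5, -34).
Distance = |w × v| / |v| = √1230 / √21 ≈ 7.653.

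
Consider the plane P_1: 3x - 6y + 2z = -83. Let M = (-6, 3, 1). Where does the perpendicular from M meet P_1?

Foot = M − λn with λ = (n·M − d)/|n|² = (-34 − (-83))/49 = 1.
Foot = (-6, 3, 1) − 1·(3, -6, 2) = (-9, 9, -1).

(-9, 9, -1)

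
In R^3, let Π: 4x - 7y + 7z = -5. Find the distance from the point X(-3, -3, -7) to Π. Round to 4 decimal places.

n·X − d = (4)·(-3) + (-7)·(-3) + (7)·(-7) − (-5) = -35; |n| = √114.
Distance = |-35| / √114 = 35/√114 ≈ 3.2781.

3.2781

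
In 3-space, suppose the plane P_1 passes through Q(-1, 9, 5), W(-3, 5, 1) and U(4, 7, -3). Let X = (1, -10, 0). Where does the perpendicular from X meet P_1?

(-5, -1, -6)

QW = (-2, -4, -4), QU = (5, -2, -8); a normal to P_1 is QW × QU = (24, -36, 24).
Using Q: P_1 has equation 24x - 36y + 24z = -228.
Foot = X − λn with λ = (n·X − d)/|n|² = (384 − (-228))/2448 = 1/4.
Foot = (1, -10, 0) − (1/4)·(24, -36, 24) = (-5, -1, -6).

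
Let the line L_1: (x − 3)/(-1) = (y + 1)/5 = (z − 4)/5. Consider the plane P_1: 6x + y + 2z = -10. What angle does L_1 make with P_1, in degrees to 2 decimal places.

11.35

L_1 has direction (-1, 5, 5) through (3, -1, 4).
sin θ = |n·v| / (|n||v|) = |9| / (√41 · √51) = 0.19682.
θ ≈ 11.35°.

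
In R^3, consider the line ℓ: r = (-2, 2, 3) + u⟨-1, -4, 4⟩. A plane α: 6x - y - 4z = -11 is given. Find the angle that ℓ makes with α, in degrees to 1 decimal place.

sin θ = |n·v| / (|n||v|) = |-18| / (√53 · √33) = 0.43041.
θ ≈ 25.5°.

25.5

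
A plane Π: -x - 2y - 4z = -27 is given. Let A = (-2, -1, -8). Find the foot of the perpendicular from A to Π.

(1, 5, 4)

Foot = A − λn with λ = (n·A − d)/|n|² = (36 − (-27))/21 = 3.
Foot = (-2, -1, -8) − 3·(-1, -2, -4) = (1, 5, 4).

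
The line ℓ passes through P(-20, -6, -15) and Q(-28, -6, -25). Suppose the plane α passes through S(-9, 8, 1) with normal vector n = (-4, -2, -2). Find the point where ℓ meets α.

A direction vector for ℓ is Q − P = (-8, 0, -10).
α: n·r = n·S gives -4x - 2y - 2z = 18.
Substitute r = (-20, -6, -15) + t(-8, 0, -10) into the plane: 122 + 52t = 18, so t = -2.
Intersection: (-20, -6, -15) + (-2)·(-8, 0, -10) = (-4, -6, 5).

(-4, -6, 5)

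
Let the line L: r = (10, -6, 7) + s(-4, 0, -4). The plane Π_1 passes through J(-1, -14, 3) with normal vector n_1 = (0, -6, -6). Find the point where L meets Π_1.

Π_1: n_1·r = n_1·J gives -6y - 6z = 66.
Substitute r = (10, -6, 7) + t(-4, 0, -4) into the plane: -6 + 24t = 66, so t = 3.
Intersection: (10, -6, 7) + 3·(-4, 0, -4) = (-2, -6, -5).

(-2, -6, -5)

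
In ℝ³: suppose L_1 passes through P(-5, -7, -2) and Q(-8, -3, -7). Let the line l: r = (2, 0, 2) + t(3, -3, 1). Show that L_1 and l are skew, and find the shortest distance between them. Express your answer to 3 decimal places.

10.451

A direction vector for L_1 is Q − P = (-3, 4, -5).
Common perpendicular direction n = (-3, 4, -5) × (3, -3, 1) = (-11, -12, -3).
With w = (2, 0, 2) − (-5, -7, -2) = (7, 7, 4), w · n = -173.
Since n ≠ 0 the lines are not parallel, and w · n = -173 ≠ 0 so they do not intersect; hence they are skew.
Distance = |w · n| / |n| = |-173| / √274 ≈ 10.451.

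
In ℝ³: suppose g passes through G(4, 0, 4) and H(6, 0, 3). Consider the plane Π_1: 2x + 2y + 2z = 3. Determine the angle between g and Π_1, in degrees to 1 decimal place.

A direction vector for g is H − G = (2, 0, -1).
sin θ = |n·v| / (|n||v|) = |2| / (√12 · √5) = 0.25820.
θ ≈ 15.0°.

15.0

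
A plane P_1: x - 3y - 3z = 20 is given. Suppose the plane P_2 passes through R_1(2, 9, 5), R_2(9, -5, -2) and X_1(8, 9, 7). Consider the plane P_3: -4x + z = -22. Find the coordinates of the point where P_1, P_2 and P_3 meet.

(5, -3, -2)

R_1R_2 = (7, -14, -7), R_1X_1 = (6, 0, 2); a normal to P_2 is R_1R_2 × R_1X_1 = (-28, -56, 84).
Using R_1: P_2 has equation -28x - 56y + 84z = -140.
Solving the 3×3 linear system x - 3y - 3z = 20, -28x - 56y + 84z = -140, -4x + z = -22 (e.g. by elimination or Cramer's rule, determinant = 1540) gives (5, -3, -2).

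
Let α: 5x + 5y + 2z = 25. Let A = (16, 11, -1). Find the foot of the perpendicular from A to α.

Foot = A − λn with λ = (n·A − d)/|n|² = (133 − 25)/54 = 2.
Foot = (16, 11, -1) − 2·(5, 5, 2) = (6, 1, -5).

(6, 1, -5)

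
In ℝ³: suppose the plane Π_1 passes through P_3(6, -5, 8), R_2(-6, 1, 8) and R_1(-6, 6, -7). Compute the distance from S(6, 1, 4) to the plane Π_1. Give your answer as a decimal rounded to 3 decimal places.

4.000

P_3R_2 = (-12, 6, 0), P_3R_1 = (-12, 11, -15); a normal to Π_1 is P_3R_2 × P_3R_1 = (-90, -180, -60).
Using P_3: Π_1 has equation -90x - 180y - 60z = -120.
n·S − d = (-90)·(6) + (-180)·(1) + (-60)·(4) − (-120) = -840; |n| = √44100.
Distance = |-840| / √44100 = 840/√44100 ≈ 4.000.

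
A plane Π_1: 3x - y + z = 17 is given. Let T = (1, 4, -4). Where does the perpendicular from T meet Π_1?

(7, 2, -2)

Foot = T − λn with λ = (n·T − d)/|n|² = (-5 − 17)/11 = -2.
Foot = (1, 4, -4) − (-2)·(3, -1, 1) = (7, 2, -2).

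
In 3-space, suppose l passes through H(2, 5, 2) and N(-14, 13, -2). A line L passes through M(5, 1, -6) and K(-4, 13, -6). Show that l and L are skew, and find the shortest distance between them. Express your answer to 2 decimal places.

7.16

A direction vector for l is N − H = (-16, 8, -4).
A direction vector for L is K − M = (-9, 12, 0).
Common perpendicular direction n = (-16, 8, -4) × (-9, 12, 0) = (48, 36, -120).
With w = (5, 1, -6) − (2, 5, 2) = (3, -4, -8), w · n = 960.
Since n ≠ 0 the lines are not parallel, and w · n = 960 ≠ 0 so they do not intersect; hence they are skew.
Distance = |w · n| / |n| = |960| / √18000 ≈ 7.16.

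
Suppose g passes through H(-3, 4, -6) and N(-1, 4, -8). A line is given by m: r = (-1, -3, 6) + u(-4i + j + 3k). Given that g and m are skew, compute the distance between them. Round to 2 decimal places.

A direction vector for g is N − H = (2, 0, -2).
Common perpendicular direction n = (2, 0, -2) × (-4, 1, 3) = (2, 2, 2).
With w = (-1, -3, 6) − (-3, 4, -6) = (2, -7, 12), w · n = 14.
Distance = |w · n| / |n| = |14| / √12 ≈ 4.04.

4.04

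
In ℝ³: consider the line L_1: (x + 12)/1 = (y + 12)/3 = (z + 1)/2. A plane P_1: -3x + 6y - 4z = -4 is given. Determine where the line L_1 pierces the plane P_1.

(-8, 0, 7)

L_1 has direction (1, 3, 2) through (-12, -12, -1).
Substitute r = (-12, -12, -1) + t(1, 3, 2) into the plane: -32 + 7t = -4, so t = 4.
Intersection: (-12, -12, -1) + 4·(1, 3, 2) = (-8, 0, 7).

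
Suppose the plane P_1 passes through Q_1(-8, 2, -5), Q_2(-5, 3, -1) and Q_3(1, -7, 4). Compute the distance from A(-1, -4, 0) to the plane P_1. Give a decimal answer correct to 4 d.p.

1.3887

Q_1Q_2 = (3, 1, 4), Q_1Q_3 = (9, -9, 9); a normal to P_1 is Q_1Q_2 × Q_1Q_3 = (45, 9, -36).
Using Q_1: P_1 has equation 45x + 9y - 36z = -162.
n·A − d = (45)·(-1) + (9)·(-4) + (-36)·(0) − (-162) = 81; |n| = √3402.
Distance = |81| / √3402 = 81/√3402 ≈ 1.3887.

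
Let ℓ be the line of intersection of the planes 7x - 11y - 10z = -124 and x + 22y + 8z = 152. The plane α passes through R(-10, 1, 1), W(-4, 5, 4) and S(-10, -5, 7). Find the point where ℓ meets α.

Direction of ℓ: (7, -11, -10) × (1, 22, 8) = (132, -66, 165).
A point on ℓ: solving the two plane equations with x = -20 gives (-20, 14, -17).
RW = (6, 4, 3), RS = (0, -6, 6); a normal to α is RW × RS = (42, -36, -36).
Using R: α has equation 42x - 36y - 36z = -492.
Substitute r = (-20, 14, -17) + t(132, -66, 165) into the plane: -732 + 1980t = -492, so t = 4/33.
Intersection: (-20, 14, -17) + (4/33)·(132, -66, 165) = (-4, 6, 3).

(-4, 6, 3)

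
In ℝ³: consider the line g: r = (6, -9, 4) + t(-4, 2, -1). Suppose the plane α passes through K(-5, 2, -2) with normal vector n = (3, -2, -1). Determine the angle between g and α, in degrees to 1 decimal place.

61.0

α: n·r = n·K gives 3x - 2y - z = -17.
sin θ = |n·v| / (|n||v|) = |-15| / (√14 · √21) = 0.87482.
θ ≈ 61.0°.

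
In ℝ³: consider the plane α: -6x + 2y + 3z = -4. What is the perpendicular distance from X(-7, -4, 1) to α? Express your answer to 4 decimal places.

n·X − d = (-6)·(-7) + (2)·(-4) + (3)·(1) − (-4) = 41; |n| = √49.
Distance = |41| / √49 = 41/√49 ≈ 5.8571.

5.8571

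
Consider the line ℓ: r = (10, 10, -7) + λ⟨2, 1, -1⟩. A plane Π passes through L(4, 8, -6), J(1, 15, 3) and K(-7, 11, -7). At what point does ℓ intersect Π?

LJ = (-3, 7, 9), LK = (-11, 3, -1); a normal to Π is LJ × LK = (-34, -102, 68).
Using L: Π has equation -34x - 102y + 68z = -1360.
Substitute r = (10, 10, -7) + t(2, 1, -1) into the plane: -1836 + (-238)t = -1360, so t = -2.
Intersection: (10, 10, -7) + (-2)·(2, 1, -1) = (6, 8, -5).

(6, 8, -5)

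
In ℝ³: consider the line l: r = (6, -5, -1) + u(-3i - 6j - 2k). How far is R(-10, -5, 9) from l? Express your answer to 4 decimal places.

18.4391

Taking (6, -5, -1) on l with direction v = (-3, -6, -2): w = R − (6, -5, -1) = (-16, 0, 10), and w × v = (60, -62, 96).
Distance = |w × v| / |v| = √16660 / √49 ≈ 18.4391.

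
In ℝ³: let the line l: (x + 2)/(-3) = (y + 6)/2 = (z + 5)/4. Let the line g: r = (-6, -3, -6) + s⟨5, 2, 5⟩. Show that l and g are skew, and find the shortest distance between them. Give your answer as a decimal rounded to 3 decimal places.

2.932

l has direction (-3, 2, 4) through (-2, -6, -5).
Common perpendicular direction n = (-3, 2, 4) × (5, 2, 5) = (2, 35, -16).
With w = (-6, -3, -6) − (-2, -6, -5) = (-4, 3, -1), w · n = 113.
Since n ≠ 0 the lines are not parallel, and w · n = 113 ≠ 0 so they do not intersect; hence they are skew.
Distance = |w · n| / |n| = |113| / √1485 ≈ 2.932.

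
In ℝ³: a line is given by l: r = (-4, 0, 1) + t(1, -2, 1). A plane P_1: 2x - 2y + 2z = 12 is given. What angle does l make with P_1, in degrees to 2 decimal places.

70.53

sin θ = |n·v| / (|n||v|) = |8| / (√12 · √6) = 0.94281.
θ ≈ 70.53°.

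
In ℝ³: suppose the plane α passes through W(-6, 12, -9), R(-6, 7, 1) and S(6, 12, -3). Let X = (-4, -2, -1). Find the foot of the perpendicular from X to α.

(-6, 6, 3)

WR = (0, -5, 10), WS = (12, 0, 6); a normal to α is WR × WS = (-30, 120, 60).
Using W: α has equation -30x + 120y + 60z = 1080.
Foot = X − λn with λ = (n·X − d)/|n|² = (-180 − 1080)/18900 = -1/15.
Foot = (-4, -2, -1) − (-1/15)·(-30, 120, 60) = (-6, 6, 3).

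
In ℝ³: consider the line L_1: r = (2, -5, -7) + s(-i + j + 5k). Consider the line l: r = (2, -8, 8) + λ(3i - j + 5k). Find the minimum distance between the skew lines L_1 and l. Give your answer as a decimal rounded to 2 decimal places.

Common perpendicular direction n = (-1, 1, 5) × (3, -1, 5) = (10, 20, -2).
With w = (2, -8, 8) − (2, -5, -7) = (0, -3, 15), w · n = -90.
Distance = |w · n| / |n| = |-90| / √504 ≈ 4.01.

4.01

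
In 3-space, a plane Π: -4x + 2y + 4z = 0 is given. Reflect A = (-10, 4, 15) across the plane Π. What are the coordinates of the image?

(14, -8, -9)

λ = (n·A − d)/|n|² = (108 − 0)/36 = 3.
Reflection = A − 2λn = (-10, 4, 15) − 6·(-4, 2, 4) = (14, -8, -9).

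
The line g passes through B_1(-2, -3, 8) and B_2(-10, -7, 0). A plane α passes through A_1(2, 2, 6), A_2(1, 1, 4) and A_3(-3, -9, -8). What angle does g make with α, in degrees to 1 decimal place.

A direction vector for g is B_2 − B_1 = (-8, -4, -8).
A_1A_2 = (-1, -1, -2), A_1A_3 = (-5, -11, -14); a normal to α is A_1A_2 × A_1A_3 = (-8, -4, 6).
Using A_1: α has equation -8x - 4y + 6z = 12.
sin θ = |n·v| / (|n||v|) = |32| / (√116 · √144) = 0.24759.
θ ≈ 14.3°.

14.3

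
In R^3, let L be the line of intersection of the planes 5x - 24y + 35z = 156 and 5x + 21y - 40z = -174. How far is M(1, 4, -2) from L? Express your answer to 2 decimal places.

Direction of L: (5, -24, 35) × (5, 21, -40) = (225, 375, 225).
A point on L: solving the two plane equations with x = -2 gives (-2, -4, 2).
Taking (-2, -4, 2) on L with direction v = (225, 375, 225): w = M − (-2, -4, 2) = (3, 8, -4), and w × v = (3300, -1575, -675).
Distance = |w × v| / |v| = √13826250 / √241875 ≈ 7.56.

7.56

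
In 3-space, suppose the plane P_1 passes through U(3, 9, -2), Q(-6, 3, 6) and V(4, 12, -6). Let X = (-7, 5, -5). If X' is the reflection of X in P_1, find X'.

UQ = (-9, -6, 8), UV = (1, 3, -4); a normal to P_1 is UQ × UV = (0, -28, -21).
Using U: P_1 has equation -28y - 21z = -210.
λ = (n·X − d)/|n|² = (-35 − (-210))/1225 = 1/7.
Reflection = X − 2λn = (-7, 5, -5) − (2/7)·(0, -28, -21) = (-7, 13, 1).

(-7, 13, 1)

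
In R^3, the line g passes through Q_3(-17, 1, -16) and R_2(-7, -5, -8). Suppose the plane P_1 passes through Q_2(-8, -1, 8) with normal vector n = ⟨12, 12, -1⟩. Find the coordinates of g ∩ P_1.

(-2, -8, -4)

A direction vector for g is R_2 − Q_3 = (10, -6, 8).
P_1: n·r = n·Q_2 gives 12x + 12y - z = -116.
Substitute r = (-17, 1, -16) + t(10, -6, 8) into the plane: -176 + 40t = -116, so t = 3/2.
Intersection: (-17, 1, -16) + (3/2)·(10, -6, 8) = (-2, -8, -4).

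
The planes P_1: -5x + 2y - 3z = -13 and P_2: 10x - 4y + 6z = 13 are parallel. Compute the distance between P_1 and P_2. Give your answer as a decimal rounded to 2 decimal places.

1.05

Rescale P_2 by 1/(-2): -5x + 2y - 3z = -13/2. Then distance = |-13 − (-13/2)| / √38 ≈ 1.05.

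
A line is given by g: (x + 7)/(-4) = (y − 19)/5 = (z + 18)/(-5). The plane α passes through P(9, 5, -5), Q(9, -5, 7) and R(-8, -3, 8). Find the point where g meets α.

g has direction (-4, 5, -5) through (-7, 19, -18).
PQ = (0, -10, 12), PR = (-17, -8, 13); a normal to α is PQ × PR = (-34, -204, -170).
Using P: α has equation -34x - 204y - 170z = -476.
Substitute r = (-7, 19, -18) + t(-4, 5, -5) into the plane: -578 + (-34)t = -476, so t = -3.
Intersection: (-7, 19, -18) + (-3)·(-4, 5, -5) = (5, 4, -3).

(5, 4, -3)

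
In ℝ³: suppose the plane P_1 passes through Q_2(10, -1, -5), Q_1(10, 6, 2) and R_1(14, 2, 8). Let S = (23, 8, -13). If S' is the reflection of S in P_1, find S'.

(-7, -4, -1)

Q_2Q_1 = (0, 7, 7), Q_2R_1 = (4, 3, 13); a normal to P_1 is Q_2Q_1 × Q_2R_1 = (70, 28, -28).
Using Q_2: P_1 has equation 70x + 28y - 28z = 812.
λ = (n·S − d)/|n|² = (2198 − 812)/6468 = 3/14.
Reflection = S − 2λn = (23, 8, -13) − (3/7)·(70, 28, -28) = (-7, -4, -1).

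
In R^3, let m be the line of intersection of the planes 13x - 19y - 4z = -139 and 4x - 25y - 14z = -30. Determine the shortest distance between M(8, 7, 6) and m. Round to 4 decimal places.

Direction of m: (13, -19, -4) × (4, -25, -14) = (166, 166, -249).
A point on m: solving the two plane equations with x = -7 gives (-7, 4, -7).
Taking (-7, 4, -7) on m with direction v = (166, 166, -249): w = M − (-7, 4, -7) = (15, 3, 13), and w × v = (-2905, 5893, 1992).
Distance = |w × v| / |v| = √47134538 / √117113 ≈ 20.0617.

20.0617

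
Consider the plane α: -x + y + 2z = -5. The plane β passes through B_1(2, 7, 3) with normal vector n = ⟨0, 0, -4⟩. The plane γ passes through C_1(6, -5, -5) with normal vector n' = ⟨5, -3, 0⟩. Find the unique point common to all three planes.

(6, -5, 3)

β: n·r = n·B_1 gives -4z = -12.
γ: n'·r = n'·C_1 gives 5x - 3y = 45.
Solving the 3×3 linear system -x + y + 2z = -5, -4z = -12, 5x - 3y = 45 (e.g. by elimination or Cramer's rule, determinant = -8) gives (6, -5, 3).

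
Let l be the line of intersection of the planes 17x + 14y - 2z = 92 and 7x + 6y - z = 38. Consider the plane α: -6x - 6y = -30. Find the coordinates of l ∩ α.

(6, -1, -2)

Direction of l: (17, 14, -2) × (7, 6, -1) = (-2, 3, 4).
A point on l: solving the two plane equations with x = -2 gives (-2, 11, 14).
Substitute r = (-2, 11, 14) + t(-2, 3, 4) into the plane: -54 + (-6)t = -30, so t = -4.
Intersection: (-2, 11, 14) + (-4)·(-2, 3, 4) = (6, -1, -2).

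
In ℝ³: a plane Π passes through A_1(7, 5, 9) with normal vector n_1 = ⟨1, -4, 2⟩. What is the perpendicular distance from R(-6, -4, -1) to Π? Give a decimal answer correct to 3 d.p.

Π: n_1·r = n_1·A_1 gives x - 4y + 2z = 5.
n·R − d = (1)·(-6) + (-4)·(-4) + (2)·(-1) − 5 = 3; |n| = √21.
Distance = |3| / √21 = 3/√21 ≈ 0.655.

0.655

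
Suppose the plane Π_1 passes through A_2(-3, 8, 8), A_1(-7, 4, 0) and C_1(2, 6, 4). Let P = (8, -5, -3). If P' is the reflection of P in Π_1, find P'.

A_2A_1 = (-4, -4, -8), A_2C_1 = (5, -2, -4); a normal to Π_1 is A_2A_1 × A_2C_1 = (0, -56, 28).
Using A_2: Π_1 has equation -56y + 28z = -224.
λ = (n·P − d)/|n|² = (196 − (-224))/3920 = 3/28.
Reflection = P − 2λn = (8, -5, -3) − (3/14)·(0, -56, 28) = (8, 7, -9).

(8, 7, -9)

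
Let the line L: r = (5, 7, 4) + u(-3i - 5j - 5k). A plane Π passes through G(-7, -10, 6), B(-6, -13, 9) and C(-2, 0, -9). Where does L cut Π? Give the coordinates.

GB = (1, -3, 3), GC = (5, 10, -15); a normal to Π is GB × GC = (15, 30, 25).
Using G: Π has equation 15x + 30y + 25z = -255.
Substitute r = (5, 7, 4) + t(-3, -5, -5) into the plane: 385 + (-320)t = -255, so t = 2.
Intersection: (5, 7, 4) + 2·(-3, -5, -5) = (-1, -3, -6).

(-1, -3, -6)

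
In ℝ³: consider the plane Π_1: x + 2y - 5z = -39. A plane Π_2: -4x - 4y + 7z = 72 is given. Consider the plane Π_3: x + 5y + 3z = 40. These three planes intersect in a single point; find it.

(-9, 5, 8)

Solving the 3×3 linear system x + 2y - 5z = -39, -4x - 4y + 7z = 72, x + 5y + 3z = 40 (e.g. by elimination or Cramer's rule, determinant = 71) gives (-9, 5, 8).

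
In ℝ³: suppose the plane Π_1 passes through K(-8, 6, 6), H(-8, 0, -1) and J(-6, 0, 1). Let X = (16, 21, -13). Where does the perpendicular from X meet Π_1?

KH = (0, -6, -7), KJ = (2, -6, -5); a normal to Π_1 is KH × KJ = (-12, -14, 12).
Using K: Π_1 has equation -12x - 14y + 12z = 84.
Foot = X − λn with λ = (n·X − d)/|n|² = (-642 − 84)/484 = -3/2.
Foot = (16, 21, -13) − (-3/2)·(-12, -14, 12) = (-2, 0, 5).

(-2, 0, 5)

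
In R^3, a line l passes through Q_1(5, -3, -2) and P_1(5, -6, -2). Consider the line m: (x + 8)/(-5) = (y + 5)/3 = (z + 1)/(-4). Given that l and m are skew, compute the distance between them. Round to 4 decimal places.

A direction vector for l is P_1 − Q_1 = (0, -3, 0).
m has direction (-5, 3, -4) through (-8, -5, -1).
Common perpendicular direction n = (0, -3, 0) × (-5, 3, -4) = (12, 0, -15).
With w = (-8, -5, -1) − (5, -3, -2) = (-13, -2, 1), w · n = -171.
Distance = |w · n| / |n| = |-171| / √369 ≈ 8.9019.

8.9019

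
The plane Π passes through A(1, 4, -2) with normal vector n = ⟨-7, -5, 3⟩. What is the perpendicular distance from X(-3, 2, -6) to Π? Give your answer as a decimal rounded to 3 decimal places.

Π: n·r = n·A gives -7x - 5y + 3z = -33.
n·X − d = (-7)·(-3) + (-5)·(2) + (3)·(-6) − (-33) = 26; |n| = √83.
Distance = |26| / √83 = 26/√83 ≈ 2.854.

2.854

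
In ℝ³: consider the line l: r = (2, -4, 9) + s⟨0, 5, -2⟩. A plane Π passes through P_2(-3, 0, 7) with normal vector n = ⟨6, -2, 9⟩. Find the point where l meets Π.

Π: n·r = n·P_2 gives 6x - 2y + 9z = 45.
Substitute r = (2, -4, 9) + t(0, 5, -2) into the plane: 101 + (-28)t = 45, so t = 2.
Intersection: (2, -4, 9) + 2·(0, 5, -2) = (2, 6, 5).

(2, 6, 5)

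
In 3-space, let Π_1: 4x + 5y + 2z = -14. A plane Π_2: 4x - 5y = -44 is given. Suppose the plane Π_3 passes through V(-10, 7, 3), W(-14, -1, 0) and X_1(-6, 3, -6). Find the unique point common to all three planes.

VW = (-4, -8, -3), VX_1 = (4, -4, -9); a normal to Π_3 is VW × VX_1 = (60, -48, 48).
Using V: Π_3 has equation 60x - 48y + 48z = -792.
Solving the 3×3 linear system 4x + 5y + 2z = -14, 4x - 5y = -44, 60x - 48y + 48z = -792 (e.g. by elimination or Cramer's rule, determinant = -1704) gives (-6, 4, -5).

(-6, 4, -5)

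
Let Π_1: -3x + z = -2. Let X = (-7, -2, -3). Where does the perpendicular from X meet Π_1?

(-1, -2, -5)

Foot = X − λn with λ = (n·X − d)/|n|² = (18 − (-2))/10 = 2.
Foot = (-7, -2, -3) − 2·(-3, 0, 1) = (-1, -2, -5).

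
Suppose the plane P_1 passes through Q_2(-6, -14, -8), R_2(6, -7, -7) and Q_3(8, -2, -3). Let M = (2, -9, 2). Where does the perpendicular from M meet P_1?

Q_2R_2 = (12, 7, 1), Q_2Q_3 = (14, 12, 5); a normal to P_1 is Q_2R_2 × Q_2Q_3 = (23, -46, 46).
Using Q_2: P_1 has equation 23x - 46y + 46z = 138.
Foot = M − λn with λ = (n·M − d)/|n|² = (552 − 138)/4761 = 2/23.
Foot = (2, -9, 2) − (2/23)·(23, -46, 46) = (0, -5, -2).

(0, -5, -2)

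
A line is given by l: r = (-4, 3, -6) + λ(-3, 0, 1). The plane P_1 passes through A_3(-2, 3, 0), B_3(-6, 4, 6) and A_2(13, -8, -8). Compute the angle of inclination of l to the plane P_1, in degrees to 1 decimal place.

31.8

A_3B_3 = (-4, 1, 6), A_3A_2 = (15, -11, -8); a normal to P_1 is A_3B_3 × A_3A_2 = (58, 58, 29).
Using A_3: P_1 has equation 58x + 58y + 29z = 58.
sin θ = |n·v| / (|n||v|) = |-145| / (√7569 · √10) = 0.52705.
θ ≈ 31.8°.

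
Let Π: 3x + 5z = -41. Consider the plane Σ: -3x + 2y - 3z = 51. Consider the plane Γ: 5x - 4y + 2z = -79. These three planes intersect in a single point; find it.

Solving the 3×3 linear system 3x + 5z = -41, -3x + 2y - 3z = 51, 5x - 4y + 2z = -79 (e.g. by elimination or Cramer's rule, determinant = -14) gives (-7, 9, -4).

(-7, 9, -4)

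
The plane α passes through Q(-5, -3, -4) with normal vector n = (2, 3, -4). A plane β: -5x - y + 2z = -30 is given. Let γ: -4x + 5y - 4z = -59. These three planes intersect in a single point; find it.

α: n·r = n·Q gives 2x + 3y - 4z = -3.
Solving the 3×3 linear system 2x + 3y - 4z = -3, -5x - y + 2z = -30, -4x + 5y - 4z = -59 (e.g. by elimination or Cramer's rule, determinant = 20) gives (7, -7, -1).

(7, -7, -1)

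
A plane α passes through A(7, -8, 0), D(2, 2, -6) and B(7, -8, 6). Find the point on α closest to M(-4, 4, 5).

AD = (-5, 10, -6), AB = (0, 0, 6); a normal to α is AD × AB = (60, 30, 0).
Using A: α has equation 60x + 30y = 180.
Foot = M − λn with λ = (n·M − d)/|n|² = (-120 − 180)/4500 = -1/15.
Foot = (-4, 4, 5) − (-1/15)·(60, 30, 0) = (0, 6, 5).

(0, 6, 5)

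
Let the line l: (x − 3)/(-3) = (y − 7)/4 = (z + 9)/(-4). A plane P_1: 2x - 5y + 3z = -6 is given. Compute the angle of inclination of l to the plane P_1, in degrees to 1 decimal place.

l has direction (-3, 4, -4) through (3, 7, -9).
sin θ = |n·v| / (|n||v|) = |-38| / (√38 · √41) = 0.96272.
θ ≈ 74.3°.

74.3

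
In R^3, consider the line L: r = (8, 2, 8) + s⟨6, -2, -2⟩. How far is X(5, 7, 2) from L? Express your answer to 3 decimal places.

8.011

Taking (8, 2, 8) on L with direction v = (6, -2, -2): w = X − (8, 2, 8) = (-3, 5, -6), and w × v = (-22, -42, -24).
Distance = |w × v| / |v| = √2824 / √44 ≈ 8.011.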